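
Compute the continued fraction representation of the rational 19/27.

[0; 1, 2, 2, 1, 2]

Run the Euclidean algorithm on 19 and 27; the successive quotients are the partial quotients a_0, a_1, ... (each step inverts the fractional part left over by the previous one):
  19 = 0*27 + 19, so a_0 = 0.
  27 = 1*19 + 8, so a_1 = 1.
  19 = 2*8 + 3, so a_2 = 2.
  8 = 2*3 + 2, so a_3 = 2.
  3 = 1*2 + 1, so a_4 = 1.
  2 = 2*1 + 0, so a_5 = 2.
The remainder reaches 0 after 6 divisions, so the expansion has 6 partial quotients, read off in order.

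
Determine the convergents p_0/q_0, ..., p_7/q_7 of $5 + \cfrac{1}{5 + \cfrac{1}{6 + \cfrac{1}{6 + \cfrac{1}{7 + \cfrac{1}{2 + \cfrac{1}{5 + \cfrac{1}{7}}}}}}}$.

Using the convergent recurrence p_i = a_i*p_{i-1} + p_{i-2}, q_i = a_i*q_{i-1} + q_{i-2} with p_{-2}=0, p_{-1}=1, q_{-2}=1, q_{-1}=0:
  i=0: a_0=5, p_0 = 5*1 + 0 = 5, q_0 = 5*0 + 1 = 1.
  i=1: a_1=5, p_1 = 5*5 + 1 = 26, q_1 = 5*1 + 0 = 5.
  i=2: a_2=6, p_2 = 6*26 + 5 = 161, q_2 = 6*5 + 1 = 31.
  i=3: a_3=6, p_3 = 6*161 + 26 = 992, q_3 = 6*31 + 5 = 191.
  i=4: a_4=7, p_4 = 7*992 + 161 = 7105, q_4 = 7*191 + 31 = 1368.
  i=5: a_5=2, p_5 = 2*7105 + 992 = 15202, q_5 = 2*1368 + 191 = 2927.
  i=6: a_6=5, p_6 = 5*15202 + 7105 = 83115, q_6 = 5*2927 + 1368 = 16003.
  i=7: a_7=7, p_7 = 7*83115 + 15202 = 597007, q_7 = 7*16003 + 2927 = 114948.

5/1, 26/5, 161/31, 992/191, 7105/1368, 15202/2927, 83115/16003, 597007/114948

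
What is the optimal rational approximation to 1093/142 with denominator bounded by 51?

254/33

Expand x = 1093/142 as a continued fraction with the Euclidean algorithm:
  1093 = 7*142 + 99, so a_0 = 7.
  142 = 1*99 + 43, so a_1 = 1.
  99 = 2*43 + 13, so a_2 = 2.
  43 = 3*13 + 4, so a_3 = 3.
  13 = 3*4 + 1, so a_4 = 3.
  4 = 4*1 + 0, so a_5 = 4.
so x = [7; 1, 2, 3, 3, 4].
Convergents (p_i = a_i*p_{i-1} + p_{i-2}, q_i = a_i*q_{i-1} + q_{i-2} with p_{-2}=0, p_{-1}=1, q_{-2}=1, q_{-1}=0), until the denominator exceeds 51:
  i=0: a_0=7, p_0 = 7*1 + 0 = 7, q_0 = 7*0 + 1 = 1.
  i=1: a_1=1, p_1 = 1*7 + 1 = 8, q_1 = 1*1 + 0 = 1.
  i=2: a_2=2, p_2 = 2*8 + 7 = 23, q_2 = 2*1 + 1 = 3.
  i=3: a_3=3, p_3 = 3*23 + 8 = 77, q_3 = 3*3 + 1 = 10.
  i=4: a_4=3, p_4 = 3*77 + 23 = 254, q_4 = 3*10 + 3 = 33.
  i=5: a_5=4, p_5 = 4*254 + 77 = 1093, q_5 = 4*33 + 10 = 142.
q_5 = 142 > 51, so the last convergent with denominator <= 51 is p_4/q_4 = 254/33.
The closest fraction with denominator <= 51 is either p_4/q_4 or the intermediate fraction (k*p_4 + p_3)/(k*q_4 + q_3) with the largest k >= 1 whose denominator stays <= 51; these approach x as k grows, and every other convergent or intermediate fraction in range is farther away.
Largest k: floor((51 - q_3)/q_4) = floor((51 - 10)/33) = 1.
That gives (1*254 + 77)/(1*33 + 10) = 331/43.
Compare the errors: |x - 254/33| = |1093*33 - 254*142|/(142*33) = 1/4686, and |x - 331/43| = |1093*43 - 331*142|/(142*43) = 3/6106.
Cross-multiplying, 1*6106 = 6106 < 14058 = 3*4686, so 1/4686 is smaller: the convergent 254/33 is closer to x than 331/43.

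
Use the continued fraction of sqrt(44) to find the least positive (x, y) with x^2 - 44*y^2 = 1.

(x, y) = (199, 30)

First expand sqrt(44) as a continued fraction. With x_i = (sqrt(44) + m_i)/d_i and (m_0, d_0) = (0, 1): a_0 = floor(sqrt(44)) = 6, since 6^2 = 36 <= 44 < 49 = 7^2.
Iterate m_{i+1} = d_i*a_i - m_i, d_{i+1} = (44 - m_{i+1}^2)/d_i, a_{i+1} = floor((a_0 + m_{i+1})/d_{i+1}):
  m_1 = 1*6 - 0 = 6, d_1 = (44 - 6^2)/1 = 8/1 = 8, a_1 = floor((6 + 6)/8) = 1.
  m_2 = 8*1 - 6 = 2, d_2 = (44 - 2^2)/8 = 40/8 = 5, a_2 = floor((6 + 2)/5) = 1.
  m_3 = 5*1 - 2 = 3, d_3 = (44 - 3^2)/5 = 35/5 = 7, a_3 = floor((6 + 3)/7) = 1.
  m_4 = 7*1 - 3 = 4, d_4 = (44 - 4^2)/7 = 28/7 = 4, a_4 = floor((6 + 4)/4) = 2.
  m_5 = 4*2 - 4 = 4, d_5 = (44 - 4^2)/4 = 28/4 = 7, a_5 = floor((6 + 4)/7) = 1.
  m_6 = 7*1 - 4 = 3, d_6 = (44 - 3^2)/7 = 35/7 = 5, a_6 = floor((6 + 3)/5) = 1.
  m_7 = 5*1 - 3 = 2, d_7 = (44 - 2^2)/5 = 40/5 = 8, a_7 = floor((6 + 2)/8) = 1.
  m_8 = 8*1 - 2 = 6, d_8 = (44 - 6^2)/8 = 8/8 = 1, a_8 = floor((6 + 6)/1) = 12.
  m_9 = 1*12 - 6 = 6, d_9 = (44 - 6^2)/1 = 8/1 = 8: (m_9, d_9) = (m_1, d_1) = (6, 8), so from here the quotients repeat a_1, ..., a_8; the period length is 8.
So sqrt(44) = [6; (1, 1, 1, 2, 1, 1, 1, 12)] with period length k = 8.
k is even, so the fundamental solution of x^2 - 44y^2 = 1 is (p_{k-1}, q_{k-1}) = (p_7, q_7); compute convergents through index 7.
Convergents (p_i = a_i*p_{i-1} + p_{i-2}, q_i = a_i*q_{i-1} + q_{i-2} with p_{-2}=0, p_{-1}=1, q_{-2}=1, q_{-1}=0):
  i=0: a_0=6, p_0 = 6*1 + 0 = 6, q_0 = 6*0 + 1 = 1.
  i=1: a_1=1, p_1 = 1*6 + 1 = 7, q_1 = 1*1 + 0 = 1.
  i=2: a_2=1, p_2 = 1*7 + 6 = 13, q_2 = 1*1 + 1 = 2.
  i=3: a_3=1, p_3 = 1*13 + 7 = 20, q_3 = 1*2 + 1 = 3.
  i=4: a_4=2, p_4 = 2*20 + 13 = 53, q_4 = 2*3 + 2 = 8.
  i=5: a_5=1, p_5 = 1*53 + 20 = 73, q_5 = 1*8 + 3 = 11.
  i=6: a_6=1, p_6 = 1*73 + 53 = 126, q_6 = 1*11 + 8 = 19.
  i=7: a_7=1, p_7 = 1*126 + 73 = 199, q_7 = 1*19 + 11 = 30.
Check: 199^2 - 44*30^2 = 39601 - 39600 = 1, so (x, y) = (199, 30) solves the equation, and by the theorem it is the least positive solution.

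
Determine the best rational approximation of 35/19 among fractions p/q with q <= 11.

Expand x = 35/19 as a continued fraction with the Euclidean algorithm:
  35 = 1*19 + 16, so a_0 = 1.
  19 = 1*16 + 3, so a_1 = 1.
  16 = 5*3 + 1, so a_2 = 5.
  3 = 3*1 + 0, so a_3 = 3.
so x = [1; 1, 5, 3].
Convergents (p_i = a_i*p_{i-1} + p_{i-2}, q_i = a_i*q_{i-1} + q_{i-2} with p_{-2}=0, p_{-1}=1, q_{-2}=1, q_{-1}=0), until the denominator exceeds 11:
  i=0: a_0=1, p_0 = 1*1 + 0 = 1, q_0 = 1*0 + 1 = 1.
  i=1: a_1=1, p_1 = 1*1 + 1 = 2, q_1 = 1*1 + 0 = 1.
  i=2: a_2=5, p_2 = 5*2 + 1 = 11, q_2 = 5*1 + 1 = 6.
  i=3: a_3=3, p_3 = 3*11 + 2 = 35, q_3 = 3*6 + 1 = 19.
q_3 = 19 > 11, so the last convergent with denominator <= 11 is p_2/q_2 = 11/6.
The closest fraction with denominator <= 11 is either p_2/q_2 or the intermediate fraction (k*p_2 + p_1)/(k*q_2 + q_1) with the largest k >= 1 whose denominator stays <= 11; these approach x as k grows, and every other convergent or intermediate fraction in range is farther away.
Largest k: floor((11 - q_1)/q_2) = floor((11 - 1)/6) = 1.
That gives (1*11 + 2)/(1*6 + 1) = 13/7.
Compare the errors: |x - 11/6| = |35*6 - 11*19|/(19*6) = 1/114, and |x - 13/7| = |35*7 - 13*19|/(19*7) = 2/133.
Cross-multiplying, 1*133 = 133 < 228 = 2*114, so 1/114 is smaller: the convergent 11/6 is closer to x than 13/7.

11/6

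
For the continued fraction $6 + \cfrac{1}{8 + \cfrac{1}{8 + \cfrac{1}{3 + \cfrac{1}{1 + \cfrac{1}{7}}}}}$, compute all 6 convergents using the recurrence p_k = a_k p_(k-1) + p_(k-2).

6/1, 49/8, 398/65, 1243/203, 1641/268, 12730/2079

Using the convergent recurrence p_i = a_i*p_{i-1} + p_{i-2}, q_i = a_i*q_{i-1} + q_{i-2} with p_{-2}=0, p_{-1}=1, q_{-2}=1, q_{-1}=0:
  i=0: a_0=6, p_0 = 6*1 + 0 = 6, q_0 = 6*0 + 1 = 1.
  i=1: a_1=8, p_1 = 8*6 + 1 = 49, q_1 = 8*1 + 0 = 8.
  i=2: a_2=8, p_2 = 8*49 + 6 = 398, q_2 = 8*8 + 1 = 65.
  i=3: a_3=3, p_3 = 3*398 + 49 = 1243, q_3 = 3*65 + 8 = 203.
  i=4: a_4=1, p_4 = 1*1243 + 398 = 1641, q_4 = 1*203 + 65 = 268.
  i=5: a_5=7, p_5 = 7*1641 + 1243 = 12730, q_5 = 7*268 + 203 = 2079.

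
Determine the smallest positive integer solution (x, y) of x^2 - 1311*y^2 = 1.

(x, y) = (193820, 5353)

First expand sqrt(1311) as a continued fraction. With x_i = (sqrt(1311) + m_i)/d_i and (m_0, d_0) = (0, 1): a_0 = floor(sqrt(1311)) = 36, since 36^2 = 1296 <= 1311 < 1369 = 37^2.
Iterate m_{i+1} = d_i*a_i - m_i, d_{i+1} = (1311 - m_{i+1}^2)/d_i, a_{i+1} = floor((a_0 + m_{i+1})/d_{i+1}):
  m_1 = 1*36 - 0 = 36, d_1 = (1311 - 36^2)/1 = 15/1 = 15, a_1 = floor((36 + 36)/15) = 4.
  m_2 = 15*4 - 36 = 24, d_2 = (1311 - 24^2)/15 = 735/15 = 49, a_2 = floor((36 + 24)/49) = 1.
  m_3 = 49*1 - 24 = 25, d_3 = (1311 - 25^2)/49 = 686/49 = 14, a_3 = floor((36 + 25)/14) = 4.
  m_4 = 14*4 - 25 = 31, d_4 = (1311 - 31^2)/14 = 350/14 = 25, a_4 = floor((36 + 31)/25) = 2.
  m_5 = 25*2 - 31 = 19, d_5 = (1311 - 19^2)/25 = 950/25 = 38, a_5 = floor((36 + 19)/38) = 1.
  m_6 = 38*1 - 19 = 19, d_6 = (1311 - 19^2)/38 = 950/38 = 25, a_6 = floor((36 + 19)/25) = 2.
  m_7 = 25*2 - 19 = 31, d_7 = (1311 - 31^2)/25 = 350/25 = 14, a_7 = floor((36 + 31)/14) = 4.
  m_8 = 14*4 - 31 = 25, d_8 = (1311 - 25^2)/14 = 686/14 = 49, a_8 = floor((36 + 25)/49) = 1.
  m_9 = 49*1 - 25 = 24, d_9 = (1311 - 24^2)/49 = 735/49 = 15, a_9 = floor((36 + 24)/15) = 4.
  m_10 = 15*4 - 24 = 36, d_10 = (1311 - 36^2)/15 = 15/15 = 1, a_10 = floor((36 + 36)/1) = 72.
  m_11 = 1*72 - 36 = 36, d_11 = (1311 - 36^2)/1 = 15/1 = 15: (m_11, d_11) = (m_1, d_1) = (36, 15), so from here the quotients repeat a_1, ..., a_10; the period length is 10.
So sqrt(1311) = [36; (4, 1, 4, 2, 1, 2, 4, 1, 4, 72)] with period length k = 10.
k is even, so the fundamental solution of x^2 - 1311y^2 = 1 is (p_{k-1}, q_{k-1}) = (p_9, q_9); compute convergents through index 9.
Convergents (p_i = a_i*p_{i-1} + p_{i-2}, q_i = a_i*q_{i-1} + q_{i-2} with p_{-2}=0, p_{-1}=1, q_{-2}=1, q_{-1}=0):
  i=0: a_0=36, p_0 = 36*1 + 0 = 36, q_0 = 36*0 + 1 = 1.
  i=1: a_1=4, p_1 = 4*36 + 1 = 145, q_1 = 4*1 + 0 = 4.
  i=2: a_2=1, p_2 = 1*145 + 36 = 181, q_2 = 1*4 + 1 = 5.
  i=3: a_3=4, p_3 = 4*181 + 145 = 869, q_3 = 4*5 + 4 = 24.
  i=4: a_4=2, p_4 = 2*869 + 181 = 1919, q_4 = 2*24 + 5 = 53.
  i=5: a_5=1, p_5 = 1*1919 + 869 = 2788, q_5 = 1*53 + 24 = 77.
  i=6: a_6=2, p_6 = 2*2788 + 1919 = 7495, q_6 = 2*77 + 53 = 207.
  i=7: a_7=4, p_7 = 4*7495 + 2788 = 32768, q_7 = 4*207 + 77 = 905.
  i=8: a_8=1, p_8 = 1*32768 + 7495 = 40263, q_8 = 1*905 + 207 = 1112.
  i=9: a_9=4, p_9 = 4*40263 + 32768 = 193820, q_9 = 4*1112 + 905 = 5353.
Check: 193820^2 - 1311*5353^2 = 37566192400 - 37566192399 = 1, so (x, y) = (193820, 5353) solves the equation, and by the theorem it is the least positive solution.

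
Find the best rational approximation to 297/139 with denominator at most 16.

32/15

Expand x = 297/139 as a continued fraction with the Euclidean algorithm:
  297 = 2*139 + 19, so a_0 = 2.
  139 = 7*19 + 6, so a_1 = 7.
  19 = 3*6 + 1, so a_2 = 3.
  6 = 6*1 + 0, so a_3 = 6.
so x = [2; 7, 3, 6].
Convergents (p_i = a_i*p_{i-1} + p_{i-2}, q_i = a_i*q_{i-1} + q_{i-2} with p_{-2}=0, p_{-1}=1, q_{-2}=1, q_{-1}=0), until the denominator exceeds 16:
  i=0: a_0=2, p_0 = 2*1 + 0 = 2, q_0 = 2*0 + 1 = 1.
  i=1: a_1=7, p_1 = 7*2 + 1 = 15, q_1 = 7*1 + 0 = 7.
  i=2: a_2=3, p_2 = 3*15 + 2 = 47, q_2 = 3*7 + 1 = 22.
q_2 = 22 > 16, so the last convergent with denominator <= 16 is p_1/q_1 = 15/7.
The closest fraction with denominator <= 16 is either p_1/q_1 or the intermediate fraction (k*p_1 + p_0)/(k*q_1 + q_0) with the largest k >= 1 whose denominator stays <= 16; these approach x as k grows, and every other convergent or intermediate fraction in range is farther away.
Largest k: floor((16 - q_0)/q_1) = floor((16 - 1)/7) = 2.
That gives (2*15 + 2)/(2*7 + 1) = 32/15.
Compare the errors: |x - 15/7| = |297*7 - 15*139|/(139*7) = 6/973, and |x - 32/15| = |297*15 - 32*139|/(139*15) = 7/2085.
Cross-multiplying, 7*973 = 6811 < 12510 = 6*2085, so 7/2085 is smaller: the intermediate fraction 32/15 is closer to x than 15/7.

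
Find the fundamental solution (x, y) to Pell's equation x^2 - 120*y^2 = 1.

First expand sqrt(120) as a continued fraction. With x_i = (sqrt(120) + m_i)/d_i and (m_0, d_0) = (0, 1): a_0 = floor(sqrt(120)) = 10, since 10^2 = 100 <= 120 < 121 = 11^2.
Iterate m_{i+1} = d_i*a_i - m_i, d_{i+1} = (120 - m_{i+1}^2)/d_i, a_{i+1} = floor((a_0 + m_{i+1})/d_{i+1}):
  m_1 = 1*10 - 0 = 10, d_1 = (120 - 10^2)/1 = 20/1 = 20, a_1 = floor((10 + 10)/20) = 1.
  m_2 = 20*1 - 10 = 10, d_2 = (120 - 10^2)/20 = 20/20 = 1, a_2 = floor((10 + 10)/1) = 20.
  m_3 = 1*20 - 10 = 10, d_3 = (120 - 10^2)/1 = 20/1 = 20: (m_3, d_3) = (m_1, d_1) = (10, 20), so from here the quotients repeat a_1, a_2; the period length is 2.
So sqrt(120) = [10; (1, 20)] with period length k = 2.
k is even, so the fundamental solution of x^2 - 120y^2 = 1 is (p_{k-1}, q_{k-1}) = (p_1, q_1); compute convergents through index 1.
Convergents (p_i = a_i*p_{i-1} + p_{i-2}, q_i = a_i*q_{i-1} + q_{i-2} with p_{-2}=0, p_{-1}=1, q_{-2}=1, q_{-1}=0):
  i=0: a_0=10, p_0 = 10*1 + 0 = 10, q_0 = 10*0 + 1 = 1.
  i=1: a_1=1, p_1 = 1*10 + 1 = 11, q_1 = 1*1 + 0 = 1.
Check: 11^2 - 120*1^2 = 121 - 120 = 1, so (x, y) = (11, 1) solves the equation, and by the theorem it is the least positive solution.

(x, y) = (11, 1)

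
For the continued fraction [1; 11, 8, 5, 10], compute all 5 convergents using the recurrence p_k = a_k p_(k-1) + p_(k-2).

Using the convergent recurrence p_i = a_i*p_{i-1} + p_{i-2}, q_i = a_i*q_{i-1} + q_{i-2} with p_{-2}=0, p_{-1}=1, q_{-2}=1, q_{-1}=0:
  i=0: a_0=1, p_0 = 1*1 + 0 = 1, q_0 = 1*0 + 1 = 1.
  i=1: a_1=11, p_1 = 11*1 + 1 = 12, q_1 = 11*1 + 0 = 11.
  i=2: a_2=8, p_2 = 8*12 + 1 = 97, q_2 = 8*11 + 1 = 89.
  i=3: a_3=5, p_3 = 5*97 + 12 = 497, q_3 = 5*89 + 11 = 456.
  i=4: a_4=10, p_4 = 10*497 + 97 = 5067, q_4 = 10*456 + 89 = 4649.

1/1, 12/11, 97/89, 497/456, 5067/4649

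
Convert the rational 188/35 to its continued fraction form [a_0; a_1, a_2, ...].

[5; 2, 1, 2, 4]

Run the Euclidean algorithm on 188 and 35; the successive quotients are the partial quotients a_0, a_1, ... (each step inverts the fractional part left over by the previous one):
  188 = 5*35 + 13, so a_0 = 5.
  35 = 2*13 + 9, so a_1 = 2.
  13 = 1*9 + 4, so a_2 = 1.
  9 = 2*4 + 1, so a_3 = 2.
  4 = 4*1 + 0, so a_4 = 4.
The remainder reaches 0 after 5 divisions, so the expansion has 5 partial quotients, read off in order.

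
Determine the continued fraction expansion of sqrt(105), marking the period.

Write x_i = (sqrt(105) + m_i)/d_i with (m_0, d_0) = (0, 1). a_0 = floor(sqrt(105)) = 10, since 10^2 = 100 <= 105 < 121 = 11^2.
Iterate m_{i+1} = d_i*a_i - m_i, d_{i+1} = (105 - m_{i+1}^2)/d_i, a_{i+1} = floor((a_0 + m_{i+1})/d_{i+1}):
  m_1 = 1*10 - 0 = 10, d_1 = (105 - 10^2)/1 = 5/1 = 5, a_1 = floor((10 + 10)/5) = 4.
  m_2 = 5*4 - 10 = 10, d_2 = (105 - 10^2)/5 = 5/5 = 1, a_2 = floor((10 + 10)/1) = 20.
  m_3 = 1*20 - 10 = 10, d_3 = (105 - 10^2)/1 = 5/1 = 5: (m_3, d_3) = (m_1, d_1) = (10, 5), so from here the quotients repeat a_1, a_2; the period length is 2.
Hence the expansion of sqrt(105) is a_0 = 10 followed by the repeating block 4, 20 (period 2).

[10; (4, 20)]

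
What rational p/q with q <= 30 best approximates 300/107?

Expand x = 300/107 as a continued fraction with the Euclidean algorithm:
  300 = 2*107 + 86, so a_0 = 2.
  107 = 1*86 + 21, so a_1 = 1.
  86 = 4*21 + 2, so a_2 = 4.
  21 = 10*2 + 1, so a_3 = 10.
  2 = 2*1 + 0, so a_4 = 2.
so x = [2; 1, 4, 10, 2].
Convergents (p_i = a_i*p_{i-1} + p_{i-2}, q_i = a_i*q_{i-1} + q_{i-2} with p_{-2}=0, p_{-1}=1, q_{-2}=1, q_{-1}=0), until the denominator exceeds 30:
  i=0: a_0=2, p_0 = 2*1 + 0 = 2, q_0 = 2*0 + 1 = 1.
  i=1: a_1=1, p_1 = 1*2 + 1 = 3, q_1 = 1*1 + 0 = 1.
  i=2: a_2=4, p_2 = 4*3 + 2 = 14, q_2 = 4*1 + 1 = 5.
  i=3: a_3=10, p_3 = 10*14 + 3 = 143, q_3 = 10*5 + 1 = 51.
q_3 = 51 > 30, so the last convergent with denominator <= 30 is p_2/q_2 = 14/5.
The closest fraction with denominator <= 30 is either p_2/q_2 or the intermediate fraction (k*p_2 + p_1)/(k*q_2 + q_1) with the largest k >= 1 whose denominator stays <= 30; these approach x as k grows, and every other convergent or intermediate fraction in range is farther away.
Largest k: floor((30 - q_1)/q_2) = floor((30 - 1)/5) = 5.
That gives (5*14 + 3)/(5*5 + 1) = 73/26.
Compare the errors: |x - 14/5| = |300*5 - 14*107|/(107*5) = 2/535, and |x - 73/26| = |300*26 - 73*107|/(107*26) = 11/2782.
Cross-multiplying, 2*2782 = 5564 < 5885 = 11*535, so 2/535 is smaller: the convergent 14/5 is closer to x than 73/26.

14/5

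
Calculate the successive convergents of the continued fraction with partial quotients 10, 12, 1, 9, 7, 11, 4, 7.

Using the convergent recurrence p_i = a_i*p_{i-1} + p_{i-2}, q_i = a_i*q_{i-1} + q_{i-2} with p_{-2}=0, p_{-1}=1, q_{-2}=1, q_{-1}=0:
  i=0: a_0=10, p_0 = 10*1 + 0 = 10, q_0 = 10*0 + 1 = 1.
  i=1: a_1=12, p_1 = 12*10 + 1 = 121, q_1 = 12*1 + 0 = 12.
  i=2: a_2=1, p_2 = 1*121 + 10 = 131, q_2 = 1*12 + 1 = 13.
  i=3: a_3=9, p_3 = 9*131 + 121 = 1300, q_3 = 9*13 + 12 = 129.
  i=4: a_4=7, p_4 = 7*1300 + 131 = 9231, q_4 = 7*129 + 13 = 916.
  i=5: a_5=11, p_5 = 11*9231 + 1300 = 102841, q_5 = 11*916 + 129 = 10205.
  i=6: a_6=4, p_6 = 4*102841 + 9231 = 420595, q_6 = 4*10205 + 916 = 41736.
  i=7: a_7=7, p_7 = 7*420595 + 102841 = 3047006, q_7 = 7*41736 + 10205 = 302357.

10/1, 121/12, 131/13, 1300/129, 9231/916, 102841/10205, 420595/41736, 3047006/302357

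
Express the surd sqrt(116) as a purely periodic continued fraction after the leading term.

Write x_i = (sqrt(116) + m_i)/d_i with (m_0, d_0) = (0, 1). a_0 = floor(sqrt(116)) = 10, since 10^2 = 100 <= 116 < 121 = 11^2.
Iterate m_{i+1} = d_i*a_i - m_i, d_{i+1} = (116 - m_{i+1}^2)/d_i, a_{i+1} = floor((a_0 + m_{i+1})/d_{i+1}):
  m_1 = 1*10 - 0 = 10, d_1 = (116 - 10^2)/1 = 16/1 = 16, a_1 = floor((10 + 10)/16) = 1.
  m_2 = 16*1 - 10 = 6, d_2 = (116 - 6^2)/16 = 80/16 = 5, a_2 = floor((10 + 6)/5) = 3.
  m_3 = 5*3 - 6 = 9, d_3 = (116 - 9^2)/5 = 35/5 = 7, a_3 = floor((10 + 9)/7) = 2.
  m_4 = 7*2 - 9 = 5, d_4 = (116 - 5^2)/7 = 91/7 = 13, a_4 = floor((10 + 5)/13) = 1.
  m_5 = 13*1 - 5 = 8, d_5 = (116 - 8^2)/13 = 52/13 = 4, a_5 = floor((10 + 8)/4) = 4.
  m_6 = 4*4 - 8 = 8, d_6 = (116 - 8^2)/4 = 52/4 = 13, a_6 = floor((10 + 8)/13) = 1.
  m_7 = 13*1 - 8 = 5, d_7 = (116 - 5^2)/13 = 91/13 = 7, a_7 = floor((10 + 5)/7) = 2.
  m_8 = 7*2 - 5 = 9, d_8 = (116 - 9^2)/7 = 35/7 = 5, a_8 = floor((10 + 9)/5) = 3.
  m_9 = 5*3 - 9 = 6, d_9 = (116 - 6^2)/5 = 80/5 = 16, a_9 = floor((10 + 6)/16) = 1.
  m_10 = 16*1 - 6 = 10, d_10 = (116 - 10^2)/16 = 16/16 = 1, a_10 = floor((10 + 10)/1) = 20.
  m_11 = 1*20 - 10 = 10, d_11 = (116 - 10^2)/1 = 16/1 = 16: (m_11, d_11) = (m_1, d_1) = (10, 16), so from here the quotients repeat a_1, ..., a_10; the period length is 10.
Hence the expansion of sqrt(116) is a_0 = 10 followed by the repeating block 1, 3, 2, 1, 4, 1, 2, 3, 1, 20 (period 10).

[10; (1, 3, 2, 1, 4, 1, 2, 3, 1, 20)]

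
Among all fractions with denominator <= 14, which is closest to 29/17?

Expand x = 29/17 as a continued fraction with the Euclidean algorithm:
  29 = 1*17 + 12, so a_0 = 1.
  17 = 1*12 + 5, so a_1 = 1.
  12 = 2*5 + 2, so a_2 = 2.
  5 = 2*2 + 1, so a_3 = 2.
  2 = 2*1 + 0, so a_4 = 2.
so x = [1; 1, 2, 2, 2].
Convergents (p_i = a_i*p_{i-1} + p_{i-2}, q_i = a_i*q_{i-1} + q_{i-2} with p_{-2}=0, p_{-1}=1, q_{-2}=1, q_{-1}=0), until the denominator exceeds 14:
  i=0: a_0=1, p_0 = 1*1 + 0 = 1, q_0 = 1*0 + 1 = 1.
  i=1: a_1=1, p_1 = 1*1 + 1 = 2, q_1 = 1*1 + 0 = 1.
  i=2: a_2=2, p_2 = 2*2 + 1 = 5, q_2 = 2*1 + 1 = 3.
  i=3: a_3=2, p_3 = 2*5 + 2 = 12, q_3 = 2*3 + 1 = 7.
  i=4: a_4=2, p_4 = 2*12 + 5 = 29, q_4 = 2*7 + 3 = 17.
q_4 = 17 > 14, so the last convergent with denominator <= 14 is p_3/q_3 = 12/7.
The closest fraction with denominator <= 14 is either p_3/q_3 or the intermediate fraction (k*p_3 + p_2)/(k*q_3 + q_2) with the largest k >= 1 whose denominator stays <= 14; these approach x as k grows, and every other convergent or intermediate fraction in range is farther away.
Largest k: floor((14 - q_2)/q_3) = floor((14 - 3)/7) = 1.
That gives (1*12 + 5)/(1*7 + 3) = 17/10.
Compare the errors: |x - 12/7| = |29*7 - 12*17|/(17*7) = 1/119, and |x - 17/10| = |29*10 - 17*17|/(17*10) = 1/170.
Cross-multiplying, 1*119 = 119 < 170 = 1*170, so 1/170 is smaller: the intermediate fraction 17/10 is closer to x than 12/7.

17/10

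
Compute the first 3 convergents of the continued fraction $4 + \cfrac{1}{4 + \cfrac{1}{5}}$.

Using the convergent recurrence p_i = a_i*p_{i-1} + p_{i-2}, q_i = a_i*q_{i-1} + q_{i-2} with p_{-2}=0, p_{-1}=1, q_{-2}=1, q_{-1}=0:
  i=0: a_0=4, p_0 = 4*1 + 0 = 4, q_0 = 4*0 + 1 = 1.
  i=1: a_1=4, p_1 = 4*4 + 1 = 17, q_1 = 4*1 + 0 = 4.
  i=2: a_2=5, p_2 = 5*17 + 4 = 89, q_2 = 5*4 + 1 = 21.

4/1, 17/4, 89/21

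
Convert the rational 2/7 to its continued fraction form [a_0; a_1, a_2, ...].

[0; 3, 2]

Run the Euclidean algorithm on 2 and 7; the successive quotients are the partial quotients a_0, a_1, ... (each step inverts the fractional part left over by the previous one):
  2 = 0*7 + 2, so a_0 = 0.
  7 = 3*2 + 1, so a_1 = 3.
  2 = 2*1 + 0, so a_2 = 2.
The remainder reaches 0 after 3 divisions, so the expansion has 3 partial quotients, read off in order.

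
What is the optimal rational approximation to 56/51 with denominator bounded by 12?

11/10

Expand x = 56/51 as a continued fraction with the Euclidean algorithm:
  56 = 1*51 + 5, so a_0 = 1.
  51 = 10*5 + 1, so a_1 = 10.
  5 = 5*1 + 0, so a_2 = 5.
so x = [1; 10, 5].
Convergents (p_i = a_i*p_{i-1} + p_{i-2}, q_i = a_i*q_{i-1} + q_{i-2} with p_{-2}=0, p_{-1}=1, q_{-2}=1, q_{-1}=0), until the denominator exceeds 12:
  i=0: a_0=1, p_0 = 1*1 + 0 = 1, q_0 = 1*0 + 1 = 1.
  i=1: a_1=10, p_1 = 10*1 + 1 = 11, q_1 = 10*1 + 0 = 10.
  i=2: a_2=5, p_2 = 5*11 + 1 = 56, q_2 = 5*10 + 1 = 51.
q_2 = 51 > 12, so the last convergent with denominator <= 12 is p_1/q_1 = 11/10.
The closest fraction with denominator <= 12 is either p_1/q_1 or the intermediate fraction (k*p_1 + p_0)/(k*q_1 + q_0) with the largest k >= 1 whose denominator stays <= 12; these approach x as k grows, and every other convergent or intermediate fraction in range is farther away.
Largest k: floor((12 - q_0)/q_1) = floor((12 - 1)/10) = 1.
That gives (1*11 + 1)/(1*10 + 1) = 12/11.
Compare the errors: |x - 11/10| = |56*10 - 11*51|/(51*10) = 1/510, and |x - 12/11| = |56*11 - 12*51|/(51*11) = 4/561.
Cross-multiplying, 1*561 = 561 < 2040 = 4*510, so 1/510 is smaller: the convergent 11/10 is closer to x than 12/11.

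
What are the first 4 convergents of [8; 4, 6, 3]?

Using the convergent recurrence p_i = a_i*p_{i-1} + p_{i-2}, q_i = a_i*q_{i-1} + q_{i-2} with p_{-2}=0, p_{-1}=1, q_{-2}=1, q_{-1}=0:
  i=0: a_0=8, p_0 = 8*1 + 0 = 8, q_0 = 8*0 + 1 = 1.
  i=1: a_1=4, p_1 = 4*8 + 1 = 33, q_1 = 4*1 + 0 = 4.
  i=2: a_2=6, p_2 = 6*33 + 8 = 206, q_2 = 6*4 + 1 = 25.
  i=3: a_3=3, p_3 = 3*206 + 33 = 651, q_3 = 3*25 + 4 = 79.

8/1, 33/4, 206/25, 651/79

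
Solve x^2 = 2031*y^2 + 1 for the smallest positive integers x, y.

First expand sqrt(2031) as a continued fraction. With x_i = (sqrt(2031) + m_i)/d_i and (m_0, d_0) = (0, 1): a_0 = floor(sqrt(2031)) = 45, since 45^2 = 2025 <= 2031 < 2116 = 46^2.
Iterate m_{i+1} = d_i*a_i - m_i, d_{i+1} = (2031 - m_{i+1}^2)/d_i, a_{i+1} = floor((a_0 + m_{i+1})/d_{i+1}):
  m_1 = 1*45 - 0 = 45, d_1 = (2031 - 45^2)/1 = 6/1 = 6, a_1 = floor((45 + 45)/6) = 15.
  m_2 = 6*15 - 45 = 45, d_2 = (2031 - 45^2)/6 = 6/6 = 1, a_2 = floor((45 + 45)/1) = 90.
  m_3 = 1*90 - 45 = 45, d_3 = (2031 - 45^2)/1 = 6/1 = 6: (m_3, d_3) = (m_1, d_1) = (45, 6), so from here the quotients repeat a_1, a_2; the period length is 2.
So sqrt(2031) = [45; (15, 90)] with period length k = 2.
k is even, so the fundamental solution of x^2 - 2031y^2 = 1 is (p_{k-1}, q_{k-1}) = (p_1, q_1); compute convergents through index 1.
Convergents (p_i = a_i*p_{i-1} + p_{i-2}, q_i = a_i*q_{i-1} + q_{i-2} with p_{-2}=0, p_{-1}=1, q_{-2}=1, q_{-1}=0):
  i=0: a_0=45, p_0 = 45*1 + 0 = 45, q_0 = 45*0 + 1 = 1.
  i=1: a_1=15, p_1 = 15*45 + 1 = 676, q_1 = 15*1 + 0 = 15.
Check: 676^2 - 2031*15^2 = 456976 - 456975 = 1, so (x, y) = (676, 15) solves the equation, and by the theorem it is the least positive solution.

(x, y) = (676, 15)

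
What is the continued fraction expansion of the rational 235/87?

[2; 1, 2, 2, 1, 8]

Run the Euclidean algorithm on 235 and 87; the successive quotients are the partial quotients a_0, a_1, ... (each step inverts the fractional part left over by the previous one):
  235 = 2*87 + 61, so a_0 = 2.
  87 = 1*61 + 26, so a_1 = 1.
  61 = 2*26 + 9, so a_2 = 2.
  26 = 2*9 + 8, so a_3 = 2.
  9 = 1*8 + 1, so a_4 = 1.
  8 = 8*1 + 0, so a_5 = 8.
The remainder reaches 0 after 6 divisions, so the expansion has 6 partial quotients, read off in order.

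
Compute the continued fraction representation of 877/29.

Run the Euclidean algorithm on 877 and 29; the successive quotients are the partial quotients a_0, a_1, ... (each step inverts the fractional part left over by the previous one):
  877 = 30*29 + 7, so a_0 = 30.
  29 = 4*7 + 1, so a_1 = 4.
  7 = 7*1 + 0, so a_2 = 7.
The remainder reaches 0 after 3 divisions, so the expansion has 3 partial quotients, read off in order.

[30; 4, 7]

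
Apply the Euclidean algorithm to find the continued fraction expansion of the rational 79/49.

[1; 1, 1, 1, 1, 2, 1, 2]

Run the Euclidean algorithm on 79 and 49; the successive quotients are the partial quotients a_0, a_1, ... (each step inverts the fractional part left over by the previous one):
  79 = 1*49 + 30, so a_0 = 1.
  49 = 1*30 + 19, so a_1 = 1.
  30 = 1*19 + 11, so a_2 = 1.
  19 = 1*11 + 8, so a_3 = 1.
  11 = 1*8 + 3, so a_4 = 1.
  8 = 2*3 + 2, so a_5 = 2.
  3 = 1*2 + 1, so a_6 = 1.
  2 = 2*1 + 0, so a_7 = 2.
The remainder reaches 0 after 8 divisions, so the expansion has 8 partial quotients, read off in order.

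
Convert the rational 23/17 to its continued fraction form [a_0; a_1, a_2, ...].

Run the Euclidean algorithm on 23 and 17; the successive quotients are the partial quotients a_0, a_1, ... (each step inverts the fractional part left over by the previous one):
  23 = 1*17 + 6, so a_0 = 1.
  17 = 2*6 + 5, so a_1 = 2.
  6 = 1*5 + 1, so a_2 = 1.
  5 = 5*1 + 0, so a_3 = 5.
The remainder reaches 0 after 4 divisions, so the expansion has 4 partial quotients, read off in order.

[1; 2, 1, 5]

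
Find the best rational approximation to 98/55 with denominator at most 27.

Expand x = 98/55 as a continued fraction with the Euclidean algorithm:
  98 = 1*55 + 43, so a_0 = 1.
  55 = 1*43 + 12, so a_1 = 1.
  43 = 3*12 + 7, so a_2 = 3.
  12 = 1*7 + 5, so a_3 = 1.
  7 = 1*5 + 2, so a_4 = 1.
  5 = 2*2 + 1, so a_5 = 2.
  2 = 2*1 + 0, so a_6 = 2.
so x = [1; 1, 3, 1, 1, 2, 2].
Convergents (p_i = a_i*p_{i-1} + p_{i-2}, q_i = a_i*q_{i-1} + q_{i-2} with p_{-2}=0, p_{-1}=1, q_{-2}=1, q_{-1}=0), until the denominator exceeds 27:
  i=0: a_0=1, p_0 = 1*1 + 0 = 1, q_0 = 1*0 + 1 = 1.
  i=1: a_1=1, p_1 = 1*1 + 1 = 2, q_1 = 1*1 + 0 = 1.
  i=2: a_2=3, p_2 = 3*2 + 1 = 7, q_2 = 3*1 + 1 = 4.
  i=3: a_3=1, p_3 = 1*7 + 2 = 9, q_3 = 1*4 + 1 = 5.
  i=4: a_4=1, p_4 = 1*9 + 7 = 16, q_4 = 1*5 + 4 = 9.
  i=5: a_5=2, p_5 = 2*16 + 9 = 41, q_5 = 2*9 + 5 = 23.
  i=6: a_6=2, p_6 = 2*41 + 16 = 98, q_6 = 2*23 + 9 = 55.
q_6 = 55 > 27, so the last convergent with denominator <= 27 is p_5/q_5 = 41/23.
The closest fraction with denominator <= 27 is either p_5/q_5 or the intermediate fraction (k*p_5 + p_4)/(k*q_5 + q_4) with the largest k >= 1 whose denominator stays <= 27; these approach x as k grows, and every other convergent or intermediate fraction in range is farther away.
Largest k: floor((27 - q_4)/q_5) = floor((27 - 9)/23) = 0.
Since k = 0, no intermediate fraction beyond p_5/q_5 has denominator <= 27, so the convergent 41/23 is the closest (its error is |98*23 - 41*55|/(55*23) = 1/1265).

41/23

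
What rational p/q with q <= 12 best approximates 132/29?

Expand x = 132/29 as a continued fraction with the Euclidean algorithm:
  132 = 4*29 + 16, so a_0 = 4.
  29 = 1*16 + 13, so a_1 = 1.
  16 = 1*13 + 3, so a_2 = 1.
  13 = 4*3 + 1, so a_3 = 4.
  3 = 3*1 + 0, so a_4 = 3.
so x = [4; 1, 1, 4, 3].
Convergents (p_i = a_i*p_{i-1} + p_{i-2}, q_i = a_i*q_{i-1} + q_{i-2} with p_{-2}=0, p_{-1}=1, q_{-2}=1, q_{-1}=0), until the denominator exceeds 12:
  i=0: a_0=4, p_0 = 4*1 + 0 = 4, q_0 = 4*0 + 1 = 1.
  i=1: a_1=1, p_1 = 1*4 + 1 = 5, q_1 = 1*1 + 0 = 1.
  i=2: a_2=1, p_2 = 1*5 + 4 = 9, q_2 = 1*1 + 1 = 2.
  i=3: a_3=4, p_3 = 4*9 + 5 = 41, q_3 = 4*2 + 1 = 9.
  i=4: a_4=3, p_4 = 3*41 + 9 = 132, q_4 = 3*9 + 2 = 29.
q_4 = 29 > 12, so the last convergent with denominator <= 12 is p_3/q_3 = 41/9.
The closest fraction with denominator <= 12 is either p_3/q_3 or the intermediate fraction (k*p_3 + p_2)/(k*q_3 + q_2) with the largest k >= 1 whose denominator stays <= 12; these approach x as k grows, and every other convergent or intermediate fraction in range is farther away.
Largest k: floor((12 - q_2)/q_3) = floor((12 - 2)/9) = 1.
That gives (1*41 + 9)/(1*9 + 2) = 50/11.
Compare the errors: |x - 41/9| = |132*9 - 41*29|/(29*9) = 1/261, and |x - 50/11| = |132*11 - 50*29|/(29*11) = 2/319.
Cross-multiplying, 1*319 = 319 < 522 = 2*261, so 1/261 is smaller: the convergent 41/9 is closer to x than 50/11.

41/9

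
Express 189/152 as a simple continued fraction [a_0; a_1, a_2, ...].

Run the Euclidean algorithm on 189 and 152; the successive quotients are the partial quotients a_0, a_1, ... (each step inverts the fractional part left over by the previous one):
  189 = 1*152 + 37, so a_0 = 1.
  152 = 4*37 + 4, so a_1 = 4.
  37 = 9*4 + 1, so a_2 = 9.
  4 = 4*1 + 0, so a_3 = 4.
The remainder reaches 0 after 4 divisions, so the expansion has 4 partial quotients, read off in order.

[1; 4, 9, 4]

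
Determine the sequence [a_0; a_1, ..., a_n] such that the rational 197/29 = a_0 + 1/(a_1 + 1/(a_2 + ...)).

Run the Euclidean algorithm on 197 and 29; the successive quotients are the partial quotients a_0, a_1, ... (each step inverts the fractional part left over by the previous one):
  197 = 6*29 + 23, so a_0 = 6.
  29 = 1*23 + 6, so a_1 = 1.
  23 = 3*6 + 5, so a_2 = 3.
  6 = 1*5 + 1, so a_3 = 1.
  5 = 5*1 + 0, so a_4 = 5.
The remainder reaches 0 after 5 divisions, so the expansion has 5 partial quotients, read off in order.

[6; 1, 3, 1, 5]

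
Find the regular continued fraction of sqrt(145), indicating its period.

Write x_i = (sqrt(145) + m_i)/d_i with (m_0, d_0) = (0, 1). a_0 = floor(sqrt(145)) = 12, since 12^2 = 144 <= 145 < 169 = 13^2.
Iterate m_{i+1} = d_i*a_i - m_i, d_{i+1} = (145 - m_{i+1}^2)/d_i, a_{i+1} = floor((a_0 + m_{i+1})/d_{i+1}):
  m_1 = 1*12 - 0 = 12, d_1 = (145 - 12^2)/1 = 1/1 = 1, a_1 = floor((12 + 12)/1) = 24.
  m_2 = 1*24 - 12 = 12, d_2 = (145 - 12^2)/1 = 1/1 = 1: (m_2, d_2) = (m_1, d_1) = (12, 1), so from here the quotient a_1 repeats; the period length is 1.
Hence the expansion of sqrt(145) is a_0 = 12 followed by the repeating block 24 (period 1).

[12; (24)]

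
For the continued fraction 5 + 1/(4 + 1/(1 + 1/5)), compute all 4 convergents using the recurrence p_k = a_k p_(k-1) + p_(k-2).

Using the convergent recurrence p_i = a_i*p_{i-1} + p_{i-2}, q_i = a_i*q_{i-1} + q_{i-2} with p_{-2}=0, p_{-1}=1, q_{-2}=1, q_{-1}=0:
  i=0: a_0=5, p_0 = 5*1 + 0 = 5, q_0 = 5*0 + 1 = 1.
  i=1: a_1=4, p_1 = 4*5 + 1 = 21, q_1 = 4*1 + 0 = 4.
  i=2: a_2=1, p_2 = 1*21 + 5 = 26, q_2 = 1*4 + 1 = 5.
  i=3: a_3=5, p_3 = 5*26 + 21 = 151, q_3 = 5*5 + 4 = 29.

5/1, 21/4, 26/5, 151/29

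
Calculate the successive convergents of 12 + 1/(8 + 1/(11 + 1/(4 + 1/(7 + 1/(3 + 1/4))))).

12/1, 97/8, 1079/89, 4413/364, 31970/2637, 100323/8275, 433262/35737

Using the convergent recurrence p_i = a_i*p_{i-1} + p_{i-2}, q_i = a_i*q_{i-1} + q_{i-2} with p_{-2}=0, p_{-1}=1, q_{-2}=1, q_{-1}=0:
  i=0: a_0=12, p_0 = 12*1 + 0 = 12, q_0 = 12*0 + 1 = 1.
  i=1: a_1=8, p_1 = 8*12 + 1 = 97, q_1 = 8*1 + 0 = 8.
  i=2: a_2=11, p_2 = 11*97 + 12 = 1079, q_2 = 11*8 + 1 = 89.
  i=3: a_3=4, p_3 = 4*1079 + 97 = 4413, q_3 = 4*89 + 8 = 364.
  i=4: a_4=7, p_4 = 7*4413 + 1079 = 31970, q_4 = 7*364 + 89 = 2637.
  i=5: a_5=3, p_5 = 3*31970 + 4413 = 100323, q_5 = 3*2637 + 364 = 8275.
  i=6: a_6=4, p_6 = 4*100323 + 31970 = 433262, q_6 = 4*8275 + 2637 = 35737.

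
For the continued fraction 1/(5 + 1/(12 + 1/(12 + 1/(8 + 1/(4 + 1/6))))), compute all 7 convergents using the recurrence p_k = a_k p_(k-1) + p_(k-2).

Using the convergent recurrence p_i = a_i*p_{i-1} + p_{i-2}, q_i = a_i*q_{i-1} + q_{i-2} with p_{-2}=0, p_{-1}=1, q_{-2}=1, q_{-1}=0:
  i=0: a_0=0, p_0 = 0*1 + 0 = 0, q_0 = 0*0 + 1 = 1.
  i=1: a_1=5, p_1 = 5*0 + 1 = 1, q_1 = 5*1 + 0 = 5.
  i=2: a_2=12, p_2 = 12*1 + 0 = 12, q_2 = 12*5 + 1 = 61.
  i=3: a_3=12, p_3 = 12*12 + 1 = 145, q_3 = 12*61 + 5 = 737.
  i=4: a_4=8, p_4 = 8*145 + 12 = 1172, q_4 = 8*737 + 61 = 5957.
  i=5: a_5=4, p_5 = 4*1172 + 145 = 4833, q_5 = 4*5957 + 737 = 24565.
  i=6: a_6=6, p_6 = 6*4833 + 1172 = 30170, q_6 = 6*24565 + 5957 = 153347.

0/1, 1/5, 12/61, 145/737, 1172/5957, 4833/24565, 30170/153347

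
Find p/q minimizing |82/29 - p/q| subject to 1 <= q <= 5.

Expand x = 82/29 as a continued fraction with the Euclidean algorithm:
  82 = 2*29 + 24, so a_0 = 2.
  29 = 1*24 + 5, so a_1 = 1.
  24 = 4*5 + 4, so a_2 = 4.
  5 = 1*4 + 1, so a_3 = 1.
  4 = 4*1 + 0, so a_4 = 4.
so x = [2; 1, 4, 1, 4].
Convergents (p_i = a_i*p_{i-1} + p_{i-2}, q_i = a_i*q_{i-1} + q_{i-2} with p_{-2}=0, p_{-1}=1, q_{-2}=1, q_{-1}=0), until the denominator exceeds 5:
  i=0: a_0=2, p_0 = 2*1 + 0 = 2, q_0 = 2*0 + 1 = 1.
  i=1: a_1=1, p_1 = 1*2 + 1 = 3, q_1 = 1*1 + 0 = 1.
  i=2: a_2=4, p_2 = 4*3 + 2 = 14, q_2 = 4*1 + 1 = 5.
  i=3: a_3=1, p_3 = 1*14 + 3 = 17, q_3 = 1*5 + 1 = 6.
q_3 = 6 > 5, so the last convergent with denominator <= 5 is p_2/q_2 = 14/5.
The closest fraction with denominator <= 5 is either p_2/q_2 or the intermediate fraction (k*p_2 + p_1)/(k*q_2 + q_1) with the largest k >= 1 whose denominator stays <= 5; these approach x as k grows, and every other convergent or intermediate fraction in range is farther away.
Largest k: floor((5 - q_1)/q_2) = floor((5 - 1)/5) = 0.
Since k = 0, no intermediate fraction beyond p_2/q_2 has denominator <= 5, so the convergent 14/5 is the closest (its error is |82*5 - 14*29|/(29*5) = 4/145).

14/5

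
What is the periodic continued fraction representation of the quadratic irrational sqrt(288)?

Write x_i = (sqrt(288) + m_i)/d_i with (m_0, d_0) = (0, 1). a_0 = floor(sqrt(288)) = 16, since 16^2 = 256 <= 288 < 289 = 17^2.
Iterate m_{i+1} = d_i*a_i - m_i, d_{i+1} = (288 - m_{i+1}^2)/d_i, a_{i+1} = floor((a_0 + m_{i+1})/d_{i+1}):
  m_1 = 1*16 - 0 = 16, d_1 = (288 - 16^2)/1 = 32/1 = 32, a_1 = floor((16 + 16)/32) = 1.
  m_2 = 32*1 - 16 = 16, d_2 = (288 - 16^2)/32 = 32/32 = 1, a_2 = floor((16 + 16)/1) = 32.
  m_3 = 1*32 - 16 = 16, d_3 = (288 - 16^2)/1 = 32/1 = 32: (m_3, d_3) = (m_1, d_1) = (16, 32), so from here the quotients repeat a_1, a_2; the period length is 2.
Hence the expansion of sqrt(288) is a_0 = 16 followed by the repeating block 1, 32 (period 2).

[16; (1, 32)]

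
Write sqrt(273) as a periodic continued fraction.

Write x_i = (sqrt(273) + m_i)/d_i with (m_0, d_0) = (0, 1). a_0 = floor(sqrt(273)) = 16, since 16^2 = 256 <= 273 < 289 = 17^2.
Iterate m_{i+1} = d_i*a_i - m_i, d_{i+1} = (273 - m_{i+1}^2)/d_i, a_{i+1} = floor((a_0 + m_{i+1})/d_{i+1}):
  m_1 = 1*16 - 0 = 16, d_1 = (273 - 16^2)/1 = 17/1 = 17, a_1 = floor((16 + 16)/17) = 1.
  m_2 = 17*1 - 16 = 1, d_2 = (273 - 1^2)/17 = 272/17 = 16, a_2 = floor((16 + 1)/16) = 1.
  m_3 = 16*1 - 1 = 15, d_3 = (273 - 15^2)/16 = 48/16 = 3, a_3 = floor((16 + 15)/3) = 10.
  m_4 = 3*10 - 15 = 15, d_4 = (273 - 15^2)/3 = 48/3 = 16, a_4 = floor((16 + 15)/16) = 1.
  m_5 = 16*1 - 15 = 1, d_5 = (273 - 1^2)/16 = 272/16 = 17, a_5 = floor((16 + 1)/17) = 1.
  m_6 = 17*1 - 1 = 16, d_6 = (273 - 16^2)/17 = 17/17 = 1, a_6 = floor((16 + 16)/1) = 32.
  m_7 = 1*32 - 16 = 16, d_7 = (273 - 16^2)/1 = 17/1 = 17: (m_7, d_7) = (m_1, d_1) = (16, 17), so from here the quotients repeat a_1, ..., a_6; the period length is 6.
Hence the expansion of sqrt(273) is a_0 = 16 followed by the repeating block 1, 1, 10, 1, 1, 32 (period 6).

[16; (1, 1, 10, 1, 1, 32)]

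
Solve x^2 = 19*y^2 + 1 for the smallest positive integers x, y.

(x, y) = (170, 39)

First expand sqrt(19) as a continued fraction. With x_i = (sqrt(19) + m_i)/d_i and (m_0, d_0) = (0, 1): a_0 = floor(sqrt(19)) = 4, since 4^2 = 16 <= 19 < 25 = 5^2.
Iterate m_{i+1} = d_i*a_i - m_i, d_{i+1} = (19 - m_{i+1}^2)/d_i, a_{i+1} = floor((a_0 + m_{i+1})/d_{i+1}):
  m_1 = 1*4 - 0 = 4, d_1 = (19 - 4^2)/1 = 3/1 = 3, a_1 = floor((4 + 4)/3) = 2.
  m_2 = 3*2 - 4 = 2, d_2 = (19 - 2^2)/3 = 15/3 = 5, a_2 = floor((4 + 2)/5) = 1.
  m_3 = 5*1 - 2 = 3, d_3 = (19 - 3^2)/5 = 10/5 = 2, a_3 = floor((4 + 3)/2) = 3.
  m_4 = 2*3 - 3 = 3, d_4 = (19 - 3^2)/2 = 10/2 = 5, a_4 = floor((4 + 3)/5) = 1.
  m_5 = 5*1 - 3 = 2, d_5 = (19 - 2^2)/5 = 15/5 = 3, a_5 = floor((4 + 2)/3) = 2.
  m_6 = 3*2 - 2 = 4, d_6 = (19 - 4^2)/3 = 3/3 = 1, a_6 = floor((4 + 4)/1) = 8.
  m_7 = 1*8 - 4 = 4, d_7 = (19 - 4^2)/1 = 3/1 = 3: (m_7, d_7) = (m_1, d_1) = (4, 3), so from here the quotients repeat a_1, ..., a_6; the period length is 6.
So sqrt(19) = [4; (2, 1, 3, 1, 2, 8)] with period length k = 6.
k is even, so the fundamental solution of x^2 - 19y^2 = 1 is (p_{k-1}, q_{k-1}) = (p_5, q_5); compute convergents through index 5.
Convergents (p_i = a_i*p_{i-1} + p_{i-2}, q_i = a_i*q_{i-1} + q_{i-2} with p_{-2}=0, p_{-1}=1, q_{-2}=1, q_{-1}=0):
  i=0: a_0=4, p_0 = 4*1 + 0 = 4, q_0 = 4*0 + 1 = 1.
  i=1: a_1=2, p_1 = 2*4 + 1 = 9, q_1 = 2*1 + 0 = 2.
  i=2: a_2=1, p_2 = 1*9 + 4 = 13, q_2 = 1*2 + 1 = 3.
  i=3: a_3=3, p_3 = 3*13 + 9 = 48, q_3 = 3*3 + 2 = 11.
  i=4: a_4=1, p_4 = 1*48 + 13 = 61, q_4 = 1*11 + 3 = 14.
  i=5: a_5=2, p_5 = 2*61 + 48 = 170, q_5 = 2*14 + 11 = 39.
Check: 170^2 - 19*39^2 = 28900 - 28899 = 1, so (x, y) = (170, 39) solves the equation, and by the theorem it is the least positive solution.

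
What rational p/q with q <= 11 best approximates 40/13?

34/11

Expand x = 40/13 as a continued fraction with the Euclidean algorithm:
  40 = 3*13 + 1, so a_0 = 3.
  13 = 13*1 + 0, so a_1 = 13.
so x = [3; 13].
Convergents (p_i = a_i*p_{i-1} + p_{i-2}, q_i = a_i*q_{i-1} + q_{i-2} with p_{-2}=0, p_{-1}=1, q_{-2}=1, q_{-1}=0), until the denominator exceeds 11:
  i=0: a_0=3, p_0 = 3*1 + 0 = 3, q_0 = 3*0 + 1 = 1.
  i=1: a_1=13, p_1 = 13*3 + 1 = 40, q_1 = 13*1 + 0 = 13.
q_1 = 13 > 11, so the last convergent with denominator <= 11 is p_0/q_0 = 3/1.
The closest fraction with denominator <= 11 is either p_0/q_0 or the intermediate fraction (k*p_0 + p_{-1})/(k*q_0 + q_{-1}) with the largest k >= 1 whose denominator stays <= 11; these approach x as k grows, and every other convergent or intermediate fraction in range is farther away.
Largest k: floor((11 - q_{-1})/q_0) = floor((11 - 0)/1) = 11 (using the seeds p_{-1} = 1, q_{-1} = 0).
That gives (11*3 + 1)/(11*1 + 0) = 34/11.
Compare the errors: |x - 3/1| = |40*1 - 3*13|/(13*1) = 1/13, and |x - 34/11| = |40*11 - 34*13|/(13*11) = 2/143.
Cross-multiplying, 2*13 = 26 < 143 = 1*143, so 2/143 is smaller: the intermediate fraction 34/11 is closer to x than 3/1.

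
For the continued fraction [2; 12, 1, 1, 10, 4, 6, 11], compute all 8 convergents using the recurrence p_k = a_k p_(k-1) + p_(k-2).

Using the convergent recurrence p_i = a_i*p_{i-1} + p_{i-2}, q_i = a_i*q_{i-1} + q_{i-2} with p_{-2}=0, p_{-1}=1, q_{-2}=1, q_{-1}=0:
  i=0: a_0=2, p_0 = 2*1 + 0 = 2, q_0 = 2*0 + 1 = 1.
  i=1: a_1=12, p_1 = 12*2 + 1 = 25, q_1 = 12*1 + 0 = 12.
  i=2: a_2=1, p_2 = 1*25 + 2 = 27, q_2 = 1*12 + 1 = 13.
  i=3: a_3=1, p_3 = 1*27 + 25 = 52, q_3 = 1*13 + 12 = 25.
  i=4: a_4=10, p_4 = 10*52 + 27 = 547, q_4 = 10*25 + 13 = 263.
  i=5: a_5=4, p_5 = 4*547 + 52 = 2240, q_5 = 4*263 + 25 = 1077.
  i=6: a_6=6, p_6 = 6*2240 + 547 = 13987, q_6 = 6*1077 + 263 = 6725.
  i=7: a_7=11, p_7 = 11*13987 + 2240 = 156097, q_7 = 11*6725 + 1077 = 75052.

2/1, 25/12, 27/13, 52/25, 547/263, 2240/1077, 13987/6725, 156097/75052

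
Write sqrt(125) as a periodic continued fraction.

[11; (5, 1, 1, 5, 22)]

Write x_i = (sqrt(125) + m_i)/d_i with (m_0, d_0) = (0, 1). a_0 = floor(sqrt(125)) = 11, since 11^2 = 121 <= 125 < 144 = 12^2.
Iterate m_{i+1} = d_i*a_i - m_i, d_{i+1} = (125 - m_{i+1}^2)/d_i, a_{i+1} = floor((a_0 + m_{i+1})/d_{i+1}):
  m_1 = 1*11 - 0 = 11, d_1 = (125 - 11^2)/1 = 4/1 = 4, a_1 = floor((11 + 11)/4) = 5.
  m_2 = 4*5 - 11 = 9, d_2 = (125 - 9^2)/4 = 44/4 = 11, a_2 = floor((11 + 9)/11) = 1.
  m_3 = 11*1 - 9 = 2, d_3 = (125 - 2^2)/11 = 121/11 = 11, a_3 = floor((11 + 2)/11) = 1.
  m_4 = 11*1 - 2 = 9, d_4 = (125 - 9^2)/11 = 44/11 = 4, a_4 = floor((11 + 9)/4) = 5.
  m_5 = 4*5 - 9 = 11, d_5 = (125 - 11^2)/4 = 4/4 = 1, a_5 = floor((11 + 11)/1) = 22.
  m_6 = 1*22 - 11 = 11, d_6 = (125 - 11^2)/1 = 4/1 = 4: (m_6, d_6) = (m_1, d_1) = (11, 4), so from here the quotients repeat a_1, ..., a_5; the period length is 5.
Hence the expansion of sqrt(125) is a_0 = 11 followed by the repeating block 5, 1, 1, 5, 22 (period 5).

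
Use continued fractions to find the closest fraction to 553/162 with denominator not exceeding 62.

Expand x = 553/162 as a continued fraction with the Euclidean algorithm:
  553 = 3*162 + 67, so a_0 = 3.
  162 = 2*67 + 28, so a_1 = 2.
  67 = 2*28 + 11, so a_2 = 2.
  28 = 2*11 + 6, so a_3 = 2.
  11 = 1*6 + 5, so a_4 = 1.
  6 = 1*5 + 1, so a_5 = 1.
  5 = 5*1 + 0, so a_6 = 5.
so x = [3; 2, 2, 2, 1, 1, 5].
Convergents (p_i = a_i*p_{i-1} + p_{i-2}, q_i = a_i*q_{i-1} + q_{i-2} with p_{-2}=0, p_{-1}=1, q_{-2}=1, q_{-1}=0), until the denominator exceeds 62:
  i=0: a_0=3, p_0 = 3*1 + 0 = 3, q_0 = 3*0 + 1 = 1.
  i=1: a_1=2, p_1 = 2*3 + 1 = 7, q_1 = 2*1 + 0 = 2.
  i=2: a_2=2, p_2 = 2*7 + 3 = 17, q_2 = 2*2 + 1 = 5.
  i=3: a_3=2, p_3 = 2*17 + 7 = 41, q_3 = 2*5 + 2 = 12.
  i=4: a_4=1, p_4 = 1*41 + 17 = 58, q_4 = 1*12 + 5 = 17.
  i=5: a_5=1, p_5 = 1*58 + 41 = 99, q_5 = 1*17 + 12 = 29.
  i=6: a_6=5, p_6 = 5*99 + 58 = 553, q_6 = 5*29 + 17 = 162.
q_6 = 162 > 62, so the last convergent with denominator <= 62 is p_5/q_5 = 99/29.
The closest fraction with denominator <= 62 is either p_5/q_5 or the intermediate fraction (k*p_5 + p_4)/(k*q_5 + q_4) with the largest k >= 1 whose denominator stays <= 62; these approach x as k grows, and every other convergent or intermediate fraction in range is farther away.
Largest k: floor((62 - q_4)/q_5) = floor((62 - 17)/29) = 1.
That gives (1*99 + 58)/(1*29 + 17) = 157/46.
Compare the errors: |x - 99/29| = |553*29 - 99*162|/(162*29) = 1/4698, and |x - 157/46| = |553*46 - 157*162|/(162*46) = 4/7452.
Cross-multiplying, 1*7452 = 7452 < 18792 = 4*4698, so 1/4698 is smaller: the convergent 99/29 is closer to x than 157/46.

99/29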